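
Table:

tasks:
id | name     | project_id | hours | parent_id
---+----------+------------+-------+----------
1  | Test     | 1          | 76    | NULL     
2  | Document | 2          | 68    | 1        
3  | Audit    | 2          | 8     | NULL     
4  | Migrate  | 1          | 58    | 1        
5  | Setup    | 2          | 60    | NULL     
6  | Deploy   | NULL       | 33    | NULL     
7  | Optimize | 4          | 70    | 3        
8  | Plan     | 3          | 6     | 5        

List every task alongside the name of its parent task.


This is a self-join: tasks is joined to a second copy of itself, matching each row's parent_id to another row's id. Use LEFT JOIN so rows with parent_id=NULL are kept.
  - task 1 (Test): parent_id=NULL -> NULL
  - task 2 (Document): parent_id=1 -> Test
  - task 3 (Audit): parent_id=NULL -> NULL
  - task 4 (Migrate): parent_id=1 -> Test
  - task 5 (Setup): parent_id=NULL -> NULL
  - task 6 (Deploy): parent_id=NULL -> NULL
  - task 7 (Optimize): parent_id=3 -> Audit
  - task 8 (Plan): parent_id=5 -> Setup

SQL:
SELECT a.name AS item, b.name AS parent
FROM tasks a
LEFT JOIN tasks b ON a.parent_id = b.id

Result:
item     | parent
---------+-------
Test     | NULL  
Document | Test  
Audit    | NULL  
Migrate  | Test  
Setup    | NULL  
Deploy   | NULL  
Optimize | Audit 
Plan     | Setup 


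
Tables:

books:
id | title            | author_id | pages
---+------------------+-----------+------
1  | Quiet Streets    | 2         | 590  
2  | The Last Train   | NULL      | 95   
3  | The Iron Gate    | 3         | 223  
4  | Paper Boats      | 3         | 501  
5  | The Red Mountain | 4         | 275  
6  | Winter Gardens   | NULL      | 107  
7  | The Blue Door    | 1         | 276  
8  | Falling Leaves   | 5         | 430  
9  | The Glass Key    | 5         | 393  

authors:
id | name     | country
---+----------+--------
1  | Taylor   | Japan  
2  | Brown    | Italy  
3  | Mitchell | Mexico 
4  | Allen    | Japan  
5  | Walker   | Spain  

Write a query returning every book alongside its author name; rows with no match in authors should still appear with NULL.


LEFT JOIN keeps every row from books (the left table); where author_id has no match in authors, the author columns become NULL. Walk through each book:
  - book 1 (Quiet Streets): author_id=2 -> matches Brown
  - book 2 (The Last Train): author_id=NULL, no match -> kept with NULL
  - book 3 (The Iron Gate): author_id=3 -> matches Mitchell
  - book 4 (Paper Boats): author_id=3 -> matches Mitchell
  - book 5 (The Red Mountain): author_id=4 -> matches Allen
  - book 6 (Winter Gardens): author_id=NULL, no match -> kept with NULL
  - book 7 (The Blue Door): author_id=1 -> matches Taylor
  - book 8 (Falling Leaves): author_id=5 -> matches Walker
  - book 9 (The Glass Key): author_id=5 -> matches Walker
All 9 rows appear; 2 have NULL author.

SQL:
SELECT a.title, b.name AS author
FROM books a
LEFT JOIN authors b ON a.author_id = b.id

Result:
title            | author  
-----------------+---------
Quiet Streets    | Brown   
The Last Train   | NULL    
The Iron Gate    | Mitchell
Paper Boats      | Mitchell
The Red Mountain | Allen   
Winter Gardens   | NULL    
The Blue Door    | Taylor  
Falling Leaves   | Walker  
The Glass Key    | Walker  


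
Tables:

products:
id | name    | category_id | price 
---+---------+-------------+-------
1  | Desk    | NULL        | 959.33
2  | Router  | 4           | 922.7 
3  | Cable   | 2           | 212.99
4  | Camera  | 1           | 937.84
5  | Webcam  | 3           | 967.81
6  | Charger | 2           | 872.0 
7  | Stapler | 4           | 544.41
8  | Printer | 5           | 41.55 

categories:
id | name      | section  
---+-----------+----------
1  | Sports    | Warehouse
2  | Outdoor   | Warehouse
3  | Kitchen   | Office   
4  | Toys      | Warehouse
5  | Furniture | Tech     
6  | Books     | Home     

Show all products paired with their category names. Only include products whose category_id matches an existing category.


INNER JOIN keeps only products rows whose category_id matches an id in categories. Walk through each product:
  - product 1 (Desk): category_id=NULL, no match -> dropped
  - product 2 (Router): category_id=4 -> matches Toys
  - product 3 (Cable): category_id=2 -> matches Outdoor
  - product 4 (Camera): category_id=1 -> matches Sports
  - product 5 (Webcam): category_id=3 -> matches Kitchen
  - product 6 (Charger): category_id=2 -> matches Outdoor
  - product 7 (Stapler): category_id=4 -> matches Toys
  - product 8 (Printer): category_id=5 -> matches Furniture
So 1 of 8 rows is dropped.

SQL:
SELECT a.name, b.name AS category
FROM products a
INNER JOIN categories b ON a.category_id = b.id

Result:
name    | category 
--------+----------
Router  | Toys     
Cable   | Outdoor  
Camera  | Sports   
Webcam  | Kitchen  
Charger | Outdoor  
Stapler | Toys     
Printer | Furniture


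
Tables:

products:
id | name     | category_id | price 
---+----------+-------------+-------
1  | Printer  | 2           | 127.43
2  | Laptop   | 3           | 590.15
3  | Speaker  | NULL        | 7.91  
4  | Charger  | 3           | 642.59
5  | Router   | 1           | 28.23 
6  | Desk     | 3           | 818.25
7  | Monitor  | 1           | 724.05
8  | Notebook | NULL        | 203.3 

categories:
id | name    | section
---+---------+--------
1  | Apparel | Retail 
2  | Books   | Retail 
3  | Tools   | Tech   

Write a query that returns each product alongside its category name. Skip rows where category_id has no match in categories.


INNER JOIN keeps only products rows whose category_id matches an id in categories. Walk through each product:
  - product 1 (Printer): category_id=2 -> matches Books
  - product 2 (Laptop): category_id=3 -> matches Tools
  - product 3 (Speaker): category_id=NULL, no match -> dropped
  - product 4 (Charger): category_id=3 -> matches Tools
  - product 5 (Router): category_id=1 -> matches Apparel
  - product 6 (Desk): category_id=3 -> matches Tools
  - product 7 (Monitor): category_id=1 -> matches Apparel
  - product 8 (Notebook): category_id=NULL, no match -> dropped
So 2 of 8 rows are dropped.

SQL:
SELECT a.name, b.name AS category
FROM products a
INNER JOIN categories b ON a.category_id = b.id

Result:
name    | category
--------+---------
Printer | Books   
Laptop  | Tools   
Charger | Tools   
Router  | Apparel 
Desk    | Tools   
Monitor | Apparel 


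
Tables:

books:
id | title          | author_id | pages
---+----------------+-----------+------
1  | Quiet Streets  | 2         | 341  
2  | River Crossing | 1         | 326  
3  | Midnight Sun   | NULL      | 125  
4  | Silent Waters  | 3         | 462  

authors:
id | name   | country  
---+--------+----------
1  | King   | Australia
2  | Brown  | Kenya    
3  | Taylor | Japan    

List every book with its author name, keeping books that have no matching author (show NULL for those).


LEFT JOIN keeps every row from books (the left table); where author_id has no match in authors, the author columns become NULL. Walk through each book:
  - book 1 (Quiet Streets): author_id=2 -> matches Brown
  - book 2 (River Crossing): author_id=1 -> matches King
  - book 3 (Midnight Sun): author_id=NULL, no match -> kept with NULL
  - book 4 (Silent Waters): author_id=3 -> matches Taylor
All 4 rows appear; 1 has NULL author.

SQL:
SELECT a.title, b.name AS author
FROM books a
LEFT JOIN authors b ON a.author_id = b.id

Result:
title          | author
---------------+-------
Quiet Streets  | Brown 
River Crossing | King  
Midnight Sun   | NULL  
Silent Waters  | Taylor


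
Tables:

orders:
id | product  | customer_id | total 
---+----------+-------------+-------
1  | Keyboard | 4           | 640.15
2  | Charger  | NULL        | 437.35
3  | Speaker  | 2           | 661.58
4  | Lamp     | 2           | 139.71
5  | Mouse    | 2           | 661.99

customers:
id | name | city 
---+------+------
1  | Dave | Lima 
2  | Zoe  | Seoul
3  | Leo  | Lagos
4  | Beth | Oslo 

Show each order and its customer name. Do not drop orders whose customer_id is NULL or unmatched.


LEFT JOIN keeps every row from orders (the left table); where customer_id has no match in customers, the customer columns become NULL. Walk through each order:
  - order 1 (Keyboard): customer_id=4 -> matches Beth
  - order 2 (Charger): customer_id=NULL, no match -> kept with NULL
  - order 3 (Speaker): customer_id=2 -> matches Zoe
  - order 4 (Lamp): customer_id=2 -> matches Zoe
  - order 5 (Mouse): customer_id=2 -> matches Zoe
All 5 rows appear; 1 has NULL customer.

SQL:
SELECT a.product, b.name AS customer
FROM orders a
LEFT JOIN customers b ON a.customer_id = b.id

Result:
product  | customer
---------+---------
Keyboard | Beth    
Charger  | NULL    
Speaker  | Zoe     
Lamp     | Zoe     
Mouse    | Zoe     


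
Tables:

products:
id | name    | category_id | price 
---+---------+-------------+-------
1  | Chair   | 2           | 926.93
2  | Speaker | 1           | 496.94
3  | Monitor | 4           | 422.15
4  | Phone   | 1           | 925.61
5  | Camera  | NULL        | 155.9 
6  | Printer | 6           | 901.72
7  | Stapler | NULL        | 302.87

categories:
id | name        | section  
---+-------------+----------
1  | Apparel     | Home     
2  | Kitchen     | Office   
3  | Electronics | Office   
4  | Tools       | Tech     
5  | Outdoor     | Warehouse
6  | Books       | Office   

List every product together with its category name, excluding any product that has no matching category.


INNER JOIN keeps only products rows whose category_id matches an id in categories. Walk through each product:
  - product 1 (Chair): category_id=2 -> matches Kitchen
  - product 2 (Speaker): category_id=1 -> matches Apparel
  - product 3 (Monitor): category_id=4 -> matches Tools
  - product 4 (Phone): category_id=1 -> matches Apparel
  - product 5 (Camera): category_id=NULL, no match -> dropped
  - product 6 (Printer): category_id=6 -> matches Books
  - product 7 (Stapler): category_id=NULL, no match -> dropped
So 2 of 7 rows are dropped.

SQL:
SELECT a.name, b.name AS category
FROM products a
INNER JOIN categories b ON a.category_id = b.id

Result:
name    | category
--------+---------
Chair   | Kitchen 
Speaker | Apparel 
Monitor | Tools   
Phone   | Apparel 
Printer | Books   


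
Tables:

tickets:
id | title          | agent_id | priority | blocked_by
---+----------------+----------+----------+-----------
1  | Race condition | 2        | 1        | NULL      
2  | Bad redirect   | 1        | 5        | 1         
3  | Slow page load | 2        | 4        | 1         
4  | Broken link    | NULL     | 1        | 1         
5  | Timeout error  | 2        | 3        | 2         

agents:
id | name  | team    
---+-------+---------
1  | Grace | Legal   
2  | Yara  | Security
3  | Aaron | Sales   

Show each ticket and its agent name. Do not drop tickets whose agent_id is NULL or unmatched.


LEFT JOIN keeps every row from tickets (the left table); where agent_id has no match in agents, the agent columns become NULL. Walk through each ticket:
  - ticket 1 (Race condition): agent_id=2 -> matches Yara
  - ticket 2 (Bad redirect): agent_id=1 -> matches Grace
  - ticket 3 (Slow page load): agent_id=2 -> matches Yara
  - ticket 4 (Broken link): agent_id=NULL, no match -> kept with NULL
  - ticket 5 (Timeout error): agent_id=2 -> matches Yara
All 5 rows appear; 1 has NULL agent.

SQL:
SELECT a.title, b.name AS agent
FROM tickets a
LEFT JOIN agents b ON a.agent_id = b.id

Result:
title          | agent
---------------+------
Race condition | Yara 
Bad redirect   | Grace
Slow page load | Yara 
Broken link    | NULL 
Timeout error  | Yara 


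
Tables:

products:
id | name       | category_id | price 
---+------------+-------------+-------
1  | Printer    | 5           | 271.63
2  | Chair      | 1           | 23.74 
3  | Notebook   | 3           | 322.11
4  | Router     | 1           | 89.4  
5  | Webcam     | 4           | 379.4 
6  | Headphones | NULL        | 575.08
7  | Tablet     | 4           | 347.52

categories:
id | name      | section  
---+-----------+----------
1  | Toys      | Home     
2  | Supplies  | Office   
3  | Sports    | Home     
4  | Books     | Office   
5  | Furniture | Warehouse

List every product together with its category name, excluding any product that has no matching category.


INNER JOIN keeps only products rows whose category_id matches an id in categories. Walk through each product:
  - product 1 (Printer): category_id=5 -> matches Furniture
  - product 2 (Chair): category_id=1 -> matches Toys
  - product 3 (Notebook): category_id=3 -> matches Sports
  - product 4 (Router): category_id=1 -> matches Toys
  - product 5 (Webcam): category_id=4 -> matches Books
  - product 6 (Headphones): category_id=NULL, no match -> dropped
  - product 7 (Tablet): category_id=4 -> matches Books
So 1 of 7 rows is dropped.

SQL:
SELECT a.name, b.name AS category
FROM products a
INNER JOIN categories b ON a.category_id = b.id

Result:
name     | category 
---------+----------
Printer  | Furniture
Chair    | Toys     
Notebook | Sports   
Router   | Toys     
Webcam   | Books    
Tablet   | Books    


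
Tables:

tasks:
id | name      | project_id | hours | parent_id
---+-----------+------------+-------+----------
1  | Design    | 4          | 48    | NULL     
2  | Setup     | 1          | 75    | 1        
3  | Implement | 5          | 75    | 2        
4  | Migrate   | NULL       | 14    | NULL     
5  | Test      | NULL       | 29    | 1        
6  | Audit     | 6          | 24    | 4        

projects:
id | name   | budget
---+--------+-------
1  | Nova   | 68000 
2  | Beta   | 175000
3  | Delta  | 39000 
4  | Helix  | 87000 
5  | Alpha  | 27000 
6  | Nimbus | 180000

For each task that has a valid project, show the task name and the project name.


INNER JOIN keeps only tasks rows whose project_id matches an id in projects. Walk through each task:
  - task 1 (Design): project_id=4 -> matches Helix
  - task 2 (Setup): project_id=1 -> matches Nova
  - task 3 (Implement): project_id=5 -> matches Alpha
  - task 4 (Migrate): project_id=NULL, no match -> dropped
  - task 5 (Test): project_id=NULL, no match -> dropped
  - task 6 (Audit): project_id=6 -> matches Nimbus
So 2 of 6 rows are dropped.

SQL:
SELECT a.name, b.name AS project
FROM tasks a
INNER JOIN projects b ON a.project_id = b.id

Result:
name      | project
----------+--------
Design    | Helix  
Setup     | Nova   
Implement | Alpha  
Audit     | Nimbus 


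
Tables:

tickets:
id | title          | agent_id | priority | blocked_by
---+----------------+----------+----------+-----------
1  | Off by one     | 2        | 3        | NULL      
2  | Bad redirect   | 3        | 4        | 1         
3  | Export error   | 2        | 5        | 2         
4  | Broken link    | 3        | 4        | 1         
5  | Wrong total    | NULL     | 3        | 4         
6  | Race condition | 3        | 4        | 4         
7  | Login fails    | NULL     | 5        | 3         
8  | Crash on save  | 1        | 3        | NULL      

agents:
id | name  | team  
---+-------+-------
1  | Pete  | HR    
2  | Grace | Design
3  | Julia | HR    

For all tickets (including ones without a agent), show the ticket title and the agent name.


LEFT JOIN keeps every row from tickets (the left table); where agent_id has no match in agents, the agent columns become NULL. Walk through each ticket:
  - ticket 1 (Off by one): agent_id=2 -> matches Grace
  - ticket 2 (Bad redirect): agent_id=3 -> matches Julia
  - ticket 3 (Export error): agent_id=2 -> matches Grace
  - ticket 4 (Broken link): agent_id=3 -> matches Julia
  - ticket 5 (Wrong total): agent_id=NULL, no match -> kept with NULL
  - ticket 6 (Race condition): agent_id=3 -> matches Julia
  - ticket 7 (Login fails): agent_id=NULL, no match -> kept with NULL
  - ticket 8 (Crash on save): agent_id=1 -> matches Pete
All 8 rows appear; 2 have NULL agent.

SQL:
SELECT a.title, b.name AS agent
FROM tickets a
LEFT JOIN agents b ON a.agent_id = b.id

Result:
title          | agent
---------------+------
Off by one     | Grace
Bad redirect   | Julia
Export error   | Grace
Broken link    | Julia
Wrong total    | NULL 
Race condition | Julia
Login fails    | NULL 
Crash on save  | Pete 


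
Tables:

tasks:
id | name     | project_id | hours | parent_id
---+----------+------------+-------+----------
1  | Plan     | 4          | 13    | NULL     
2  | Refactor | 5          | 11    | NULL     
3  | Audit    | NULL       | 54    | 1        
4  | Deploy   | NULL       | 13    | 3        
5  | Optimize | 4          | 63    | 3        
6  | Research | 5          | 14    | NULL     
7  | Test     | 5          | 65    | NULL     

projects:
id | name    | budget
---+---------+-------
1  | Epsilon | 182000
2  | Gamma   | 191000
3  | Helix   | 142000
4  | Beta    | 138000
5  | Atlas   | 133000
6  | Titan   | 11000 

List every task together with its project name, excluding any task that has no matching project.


INNER JOIN keeps only tasks rows whose project_id matches an id in projects. Walk through each task:
  - task 1 (Plan): project_id=4 -> matches Beta
  - task 2 (Refactor): project_id=5 -> matches Atlas
  - task 3 (Audit): project_id=NULL, no match -> dropped
  - task 4 (Deploy): project_id=NULL, no match -> dropped
  - task 5 (Optimize): project_id=4 -> matches Beta
  - task 6 (Research): project_id=5 -> matches Atlas
  - task 7 (Test): project_id=5 -> matches Atlas
So 2 of 7 rows are dropped.

SQL:
SELECT a.name, b.name AS project
FROM tasks a
INNER JOIN projects b ON a.project_id = b.id

Result:
name     | project
---------+--------
Plan     | Beta   
Refactor | Atlas  
Optimize | Beta   
Research | Atlas  
Test     | Atlas  


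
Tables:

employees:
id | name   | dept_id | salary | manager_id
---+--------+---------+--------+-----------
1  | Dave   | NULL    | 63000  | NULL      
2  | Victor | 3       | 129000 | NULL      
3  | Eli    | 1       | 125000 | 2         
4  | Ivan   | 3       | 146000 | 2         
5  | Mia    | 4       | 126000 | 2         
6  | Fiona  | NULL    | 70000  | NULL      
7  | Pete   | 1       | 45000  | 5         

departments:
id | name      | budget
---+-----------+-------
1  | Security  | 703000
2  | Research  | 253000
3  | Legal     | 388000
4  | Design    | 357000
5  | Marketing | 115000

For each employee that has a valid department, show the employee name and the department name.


INNER JOIN keeps only employees rows whose dept_id matches an id in departments. Walk through each employee:
  - employee 1 (Dave): dept_id=NULL, no match -> dropped
  - employee 2 (Victor): dept_id=3 -> matches Legal
  - employee 3 (Eli): dept_id=1 -> matches Security
  - employee 4 (Ivan): dept_id=3 -> matches Legal
  - employee 5 (Mia): dept_id=4 -> matches Design
  - employee 6 (Fiona): dept_id=NULL, no match -> dropped
  - employee 7 (Pete): dept_id=1 -> matches Security
So 2 of 7 rows are dropped.

SQL:
SELECT a.name, b.name AS department
FROM employees a
INNER JOIN departments b ON a.dept_id = b.id

Result:
name   | department
-------+-----------
Victor | Legal     
Eli    | Security  
Ivan   | Legal     
Mia    | Design    
Pete   | Security  


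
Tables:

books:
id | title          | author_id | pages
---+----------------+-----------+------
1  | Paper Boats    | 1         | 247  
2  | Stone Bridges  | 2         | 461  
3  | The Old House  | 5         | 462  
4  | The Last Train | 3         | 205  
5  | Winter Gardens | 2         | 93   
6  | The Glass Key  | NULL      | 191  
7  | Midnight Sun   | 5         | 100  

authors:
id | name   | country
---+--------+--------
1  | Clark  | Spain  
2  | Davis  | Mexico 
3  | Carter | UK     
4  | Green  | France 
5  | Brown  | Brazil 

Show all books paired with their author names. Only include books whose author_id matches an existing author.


INNER JOIN keeps only books rows whose author_id matches an id in authors. Walk through each book:
  - book 1 (Paper Boats): author_id=1 -> matches Clark
  - book 2 (Stone Bridges): author_id=2 -> matches Davis
  - book 3 (The Old House): author_id=5 -> matches Brown
  - book 4 (The Last Train): author_id=3 -> matches Carter
  - book 5 (Winter Gardens): author_id=2 -> matches Davis
  - book 6 (The Glass Key): author_id=NULL, no match -> dropped
  - book 7 (Midnight Sun): author_id=5 -> matches Brown
So 1 of 7 rows is dropped.

SQL:
SELECT a.title, b.name AS author
FROM books a
INNER JOIN authors b ON a.author_id = b.id

Result:
title          | author
---------------+-------
Paper Boats    | Clark 
Stone Bridges  | Davis 
The Old House  | Brown 
The Last Train | Carter
Winter Gardens | Davis 
Midnight Sun   | Brown 


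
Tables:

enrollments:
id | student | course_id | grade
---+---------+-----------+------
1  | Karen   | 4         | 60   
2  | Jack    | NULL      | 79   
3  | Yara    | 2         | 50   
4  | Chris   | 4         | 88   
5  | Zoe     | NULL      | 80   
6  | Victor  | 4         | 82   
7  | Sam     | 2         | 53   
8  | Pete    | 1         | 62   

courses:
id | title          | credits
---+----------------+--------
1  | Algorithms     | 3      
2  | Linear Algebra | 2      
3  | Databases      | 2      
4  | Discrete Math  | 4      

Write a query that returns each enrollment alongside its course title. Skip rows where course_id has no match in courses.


INNER JOIN keeps only enrollments rows whose course_id matches an id in courses. Walk through each enrollment:
  - enrollment 1 (Karen): course_id=4 -> matches Discrete Math
  - enrollment 2 (Jack): course_id=NULL, no match -> dropped
  - enrollment 3 (Yara): course_id=2 -> matches Linear Algebra
  - enrollment 4 (Chris): course_id=4 -> matches Discrete Math
  - enrollment 5 (Zoe): course_id=NULL, no match -> dropped
  - enrollment 6 (Victor): course_id=4 -> matches Discrete Math
  - enrollment 7 (Sam): course_id=2 -> matches Linear Algebra
  - enrollment 8 (Pete): course_id=1 -> matches Algorithms
So 2 of 8 rows are dropped.

SQL:
SELECT a.student, b.title AS course
FROM enrollments a
INNER JOIN courses b ON a.course_id = b.id

Result:
student | course        
--------+---------------
Karen   | Discrete Math 
Yara    | Linear Algebra
Chris   | Discrete Math 
Victor  | Discrete Math 
Sam     | Linear Algebra
Pete    | Algorithms    


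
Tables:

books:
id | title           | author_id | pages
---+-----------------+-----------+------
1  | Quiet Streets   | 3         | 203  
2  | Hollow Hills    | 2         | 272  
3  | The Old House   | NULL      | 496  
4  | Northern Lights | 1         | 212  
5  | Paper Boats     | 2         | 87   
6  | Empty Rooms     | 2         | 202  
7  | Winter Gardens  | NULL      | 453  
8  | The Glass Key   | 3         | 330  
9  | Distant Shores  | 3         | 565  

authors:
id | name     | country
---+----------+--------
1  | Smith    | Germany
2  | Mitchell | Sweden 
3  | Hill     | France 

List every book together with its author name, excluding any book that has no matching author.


INNER JOIN keeps only books rows whose author_id matches an id in authors. Walk through each book:
  - book 1 (Quiet Streets): author_id=3 -> matches Hill
  - book 2 (Hollow Hills): author_id=2 -> matches Mitchell
  - book 3 (The Old House): author_id=NULL, no match -> dropped
  - book 4 (Northern Lights): author_id=1 -> matches Smith
  - book 5 (Paper Boats): author_id=2 -> matches Mitchell
  - book 6 (Empty Rooms): author_id=2 -> matches Mitchell
  - book 7 (Winter Gardens): author_id=NULL, no match -> dropped
  - book 8 (The Glass Key): author_id=3 -> matches Hill
  - book 9 (Distant Shores): author_id=3 -> matches Hill
So 2 of 9 rows are dropped.

SQL:
SELECT a.title, b.name AS author
FROM books a
INNER JOIN authors b ON a.author_id = b.id

Result:
title           | author  
----------------+---------
Quiet Streets   | Hill    
Hollow Hills    | Mitchell
Northern Lights | Smith   
Paper Boats     | Mitchell
Empty Rooms     | Mitchell
The Glass Key   | Hill    
Distant Shores  | Hill    


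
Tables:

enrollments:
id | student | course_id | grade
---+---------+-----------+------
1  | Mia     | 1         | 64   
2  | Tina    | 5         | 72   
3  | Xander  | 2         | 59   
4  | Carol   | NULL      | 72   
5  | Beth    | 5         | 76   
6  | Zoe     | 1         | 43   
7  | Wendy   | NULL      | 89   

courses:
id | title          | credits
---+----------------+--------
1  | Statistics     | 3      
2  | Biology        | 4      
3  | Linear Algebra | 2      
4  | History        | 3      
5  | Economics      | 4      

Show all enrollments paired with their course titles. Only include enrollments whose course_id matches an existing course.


INNER JOIN keeps only enrollments rows whose course_id matches an id in courses. Walk through each enrollment:
  - enrollment 1 (Mia): course_id=1 -> matches Statistics
  - enrollment 2 (Tina): course_id=5 -> matches Economics
  - enrollment 3 (Xander): course_id=2 -> matches Biology
  - enrollment 4 (Carol): course_id=NULL, no match -> dropped
  - enrollment 5 (Beth): course_id=5 -> matches Economics
  - enrollment 6 (Zoe): course_id=1 -> matches Statistics
  - enrollment 7 (Wendy): course_id=NULL, no match -> dropped
So 2 of 7 rows are dropped.

SQL:
SELECT a.student, b.title AS course
FROM enrollments a
INNER JOIN courses b ON a.course_id = b.id

Result:
student | course    
--------+-----------
Mia     | Statistics
Tina    | Economics 
Xander  | Biology   
Beth    | Economics 
Zoe     | Statistics


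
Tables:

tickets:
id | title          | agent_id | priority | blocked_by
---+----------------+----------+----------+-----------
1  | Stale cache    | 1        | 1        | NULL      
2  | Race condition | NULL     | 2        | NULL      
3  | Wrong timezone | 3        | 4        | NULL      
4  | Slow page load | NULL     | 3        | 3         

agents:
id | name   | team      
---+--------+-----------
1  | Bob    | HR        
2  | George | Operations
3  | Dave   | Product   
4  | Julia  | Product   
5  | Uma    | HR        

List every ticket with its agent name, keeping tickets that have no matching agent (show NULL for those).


LEFT JOIN keeps every row from tickets (the left table); where agent_id has no match in agents, the agent columns become NULL. Walk through each ticket:
  - ticket 1 (Stale cache): agent_id=1 -> matches Bob
  - ticket 2 (Race condition): agent_id=NULL, no match -> kept with NULL
  - ticket 3 (Wrong timezone): agent_id=3 -> matches Dave
  - ticket 4 (Slow page load): agent_id=NULL, no match -> kept with NULL
All 4 rows appear; 2 have NULL agent.

SQL:
SELECT a.title, b.name AS agent
FROM tickets a
LEFT JOIN agents b ON a.agent_id = b.id

Result:
title          | agent
---------------+------
Stale cache    | Bob  
Race condition | NULL 
Wrong timezone | Dave 
Slow page load | NULL 


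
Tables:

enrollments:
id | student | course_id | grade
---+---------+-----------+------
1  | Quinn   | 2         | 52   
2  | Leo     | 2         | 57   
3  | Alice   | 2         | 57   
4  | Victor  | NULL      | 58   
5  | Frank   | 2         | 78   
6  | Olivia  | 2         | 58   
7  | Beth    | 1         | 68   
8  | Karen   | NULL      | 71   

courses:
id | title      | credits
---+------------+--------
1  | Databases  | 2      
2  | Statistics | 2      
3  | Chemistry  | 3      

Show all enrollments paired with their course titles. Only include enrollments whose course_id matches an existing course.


INNER JOIN keeps only enrollments rows whose course_id matches an id in courses. Walk through each enrollment:
  - enrollment 1 (Quinn): course_id=2 -> matches Statistics
  - enrollment 2 (Leo): course_id=2 -> matches Statistics
  - enrollment 3 (Alice): course_id=2 -> matches Statistics
  - enrollment 4 (Victor): course_id=NULL, no match -> dropped
  - enrollment 5 (Frank): course_id=2 -> matches Statistics
  - enrollment 6 (Olivia): course_id=2 -> matches Statistics
  - enrollment 7 (Beth): course_id=1 -> matches Databases
  - enrollment 8 (Karen): course_id=NULL, no match -> dropped
So 2 of 8 rows are dropped.

SQL:
SELECT a.student, b.title AS course
FROM enrollments a
INNER JOIN courses b ON a.course_id = b.id

Result:
student | course    
--------+-----------
Quinn   | Statistics
Leo     | Statistics
Alice   | Statistics
Frank   | Statistics
Olivia  | Statistics
Beth    | Databases 


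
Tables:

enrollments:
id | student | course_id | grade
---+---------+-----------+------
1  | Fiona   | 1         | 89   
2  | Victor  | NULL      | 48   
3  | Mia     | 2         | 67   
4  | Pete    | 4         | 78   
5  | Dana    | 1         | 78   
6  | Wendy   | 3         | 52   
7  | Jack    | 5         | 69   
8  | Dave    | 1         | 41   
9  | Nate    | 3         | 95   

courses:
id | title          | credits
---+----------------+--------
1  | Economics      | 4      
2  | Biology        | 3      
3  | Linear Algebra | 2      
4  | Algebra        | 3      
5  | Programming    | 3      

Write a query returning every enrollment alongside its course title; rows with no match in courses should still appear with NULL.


LEFT JOIN keeps every row from enrollments (the left table); where course_id has no match in courses, the course columns become NULL. Walk through each enrollment:
  - enrollment 1 (Fiona): course_id=1 -> matches Economics
  - enrollment 2 (Victor): course_id=NULL, no match -> kept with NULL
  - enrollment 3 (Mia): course_id=2 -> matches Biology
  - enrollment 4 (Pete): course_id=4 -> matches Algebra
  - enrollment 5 (Dana): course_id=1 -> matches Economics
  - enrollment 6 (Wendy): course_id=3 -> matches Linear Algebra
  - enrollment 7 (Jack): course_id=5 -> matches Programming
  - enrollment 8 (Dave): course_id=1 -> matches Economics
  - enrollment 9 (Nate): course_id=3 -> matches Linear Algebra
All 9 rows appear; 1 has NULL course.

SQL:
SELECT a.student, b.title AS course
FROM enrollments a
LEFT JOIN courses b ON a.course_id = b.id

Result:
student | course        
--------+---------------
Fiona   | Economics     
Victor  | NULL          
Mia     | Biology       
Pete    | Algebra       
Dana    | Economics     
Wendy   | Linear Algebra
Jack    | Programming   
Dave    | Economics     
Nate    | Linear Algebra


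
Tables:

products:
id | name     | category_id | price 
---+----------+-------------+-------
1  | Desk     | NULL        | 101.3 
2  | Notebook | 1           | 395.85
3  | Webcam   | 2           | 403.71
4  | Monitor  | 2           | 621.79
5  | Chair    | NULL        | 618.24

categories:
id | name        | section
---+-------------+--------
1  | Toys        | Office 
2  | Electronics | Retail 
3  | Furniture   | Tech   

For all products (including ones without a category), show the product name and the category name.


LEFT JOIN keeps every row from products (the left table); where category_id has no match in categories, the category columns become NULL. Walk through each product:
  - product 1 (Desk): category_id=NULL, no match -> kept with NULL
  - product 2 (Notebook): category_id=1 -> matches Toys
  - product 3 (Webcam): category_id=2 -> matches Electronics
  - product 4 (Monitor): category_id=2 -> matches Electronics
  - product 5 (Chair): category_id=NULL, no match -> kept with NULL
All 5 rows appear; 2 have NULL category.

SQL:
SELECT a.name, b.name AS category
FROM products a
LEFT JOIN categories b ON a.category_id = b.id

Result:
name     | category   
---------+------------
Desk     | NULL       
Notebook | Toys       
Webcam   | Electronics
Monitor  | Electronics
Chair    | NULL       


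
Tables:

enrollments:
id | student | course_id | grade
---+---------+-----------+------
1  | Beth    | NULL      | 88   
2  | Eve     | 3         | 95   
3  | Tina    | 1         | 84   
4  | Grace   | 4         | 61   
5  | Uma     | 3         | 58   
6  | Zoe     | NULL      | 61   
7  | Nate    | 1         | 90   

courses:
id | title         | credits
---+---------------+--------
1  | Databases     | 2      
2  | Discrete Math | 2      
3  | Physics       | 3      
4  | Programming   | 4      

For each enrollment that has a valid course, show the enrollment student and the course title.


INNER JOIN keeps only enrollments rows whose course_id matches an id in courses. Walk through each enrollment:
  - enrollment 1 (Beth): course_id=NULL, no match -> dropped
  - enrollment 2 (Eve): course_id=3 -> matches Physics
  - enrollment 3 (Tina): course_id=1 -> matches Databases
  - enrollment 4 (Grace): course_id=4 -> matches Programming
  - enrollment 5 (Uma): course_id=3 -> matches Physics
  - enrollment 6 (Zoe): course_id=NULL, no match -> dropped
  - enrollment 7 (Nate): course_id=1 -> matches Databases
So 2 of 7 rows are dropped.

SQL:
SELECT a.student, b.title AS course
FROM enrollments a
INNER JOIN courses b ON a.course_id = b.id

Result:
student | course     
--------+------------
Eve     | Physics    
Tina    | Databases  
Grace   | Programming
Uma     | Physics    
Nate    | Databases  


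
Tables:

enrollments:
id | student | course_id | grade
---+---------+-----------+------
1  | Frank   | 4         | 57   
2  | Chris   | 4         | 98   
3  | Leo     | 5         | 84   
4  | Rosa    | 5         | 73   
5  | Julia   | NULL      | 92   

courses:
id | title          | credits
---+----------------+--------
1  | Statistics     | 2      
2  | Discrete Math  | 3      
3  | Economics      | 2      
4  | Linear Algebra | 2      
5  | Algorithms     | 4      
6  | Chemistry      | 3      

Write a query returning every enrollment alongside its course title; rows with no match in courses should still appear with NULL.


LEFT JOIN keeps every row from enrollments (the left table); where course_id has no match in courses, the course columns become NULL. Walk through each enrollment:
  - enrollment 1 (Frank): course_id=4 -> matches Linear Algebra
  - enrollment 2 (Chris): course_id=4 -> matches Linear Algebra
  - enrollment 3 (Leo): course_id=5 -> matches Algorithms
  - enrollment 4 (Rosa): course_id=5 -> matches Algorithms
  - enrollment 5 (Julia): course_id=NULL, no match -> kept with NULL
All 5 rows appear; 1 has NULL course.

SQL:
SELECT a.student, b.title AS course
FROM enrollments a
LEFT JOIN courses b ON a.course_id = b.id

Result:
student | course        
--------+---------------
Frank   | Linear Algebra
Chris   | Linear Algebra
Leo     | Algorithms    
Rosa    | Algorithms    
Julia   | NULL          


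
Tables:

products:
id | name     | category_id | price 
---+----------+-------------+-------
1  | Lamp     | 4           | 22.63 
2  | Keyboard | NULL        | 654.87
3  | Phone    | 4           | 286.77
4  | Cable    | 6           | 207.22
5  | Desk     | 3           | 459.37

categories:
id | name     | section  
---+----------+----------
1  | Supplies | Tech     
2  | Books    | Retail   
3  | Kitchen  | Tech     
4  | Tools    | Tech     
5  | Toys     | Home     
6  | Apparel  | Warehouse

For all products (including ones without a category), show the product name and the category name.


LEFT JOIN keeps every row from products (the left table); where category_id has no match in categories, the category columns become NULL. Walk through each product:
  - product 1 (Lamp): category_id=4 -> matches Tools
  - product 2 (Keyboard): category_id=NULL, no match -> kept with NULL
  - product 3 (Phone): category_id=4 -> matches Tools
  - product 4 (Cable): category_id=6 -> matches Apparel
  - product 5 (Desk): category_id=3 -> matches Kitchen
All 5 rows appear; 1 has NULL category.

SQL:
SELECT a.name, b.name AS category
FROM products a
LEFT JOIN categories b ON a.category_id = b.id

Result:
name     | category
---------+---------
Lamp     | Tools   
Keyboard | NULL    
Phone    | Tools   
Cable    | Apparel 
Desk     | Kitchen 


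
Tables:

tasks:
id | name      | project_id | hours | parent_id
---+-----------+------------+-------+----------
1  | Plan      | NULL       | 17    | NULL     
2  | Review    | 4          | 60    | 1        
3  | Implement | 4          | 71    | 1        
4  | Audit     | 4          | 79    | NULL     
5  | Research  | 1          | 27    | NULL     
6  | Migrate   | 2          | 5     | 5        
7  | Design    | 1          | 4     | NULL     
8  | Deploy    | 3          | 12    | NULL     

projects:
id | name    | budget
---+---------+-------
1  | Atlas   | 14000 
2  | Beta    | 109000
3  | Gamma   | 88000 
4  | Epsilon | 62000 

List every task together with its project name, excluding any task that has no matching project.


INNER JOIN keeps only tasks rows whose project_id matches an id in projects. Walk through each task:
  - task 1 (Plan): project_id=NULL, no match -> dropped
  - task 2 (Review): project_id=4 -> matches Epsilon
  - task 3 (Implement): project_id=4 -> matches Epsilon
  - task 4 (Audit): project_id=4 -> matches Epsilon
  - task 5 (Research): project_id=1 -> matches Atlas
  - task 6 (Migrate): project_id=2 -> matches Beta
  - task 7 (Design): project_id=1 -> matches Atlas
  - task 8 (Deploy): project_id=3 -> matches Gamma
So 1 of 8 rows is dropped.

SQL:
SELECT a.name, b.name AS project
FROM tasks a
INNER JOIN projects b ON a.project_id = b.id

Result:
name      | project
----------+--------
Review    | Epsilon
Implement | Epsilon
Audit     | Epsilon
Research  | Atlas  
Migrate   | Beta   
Design    | Atlas  
Deploy    | Gamma  


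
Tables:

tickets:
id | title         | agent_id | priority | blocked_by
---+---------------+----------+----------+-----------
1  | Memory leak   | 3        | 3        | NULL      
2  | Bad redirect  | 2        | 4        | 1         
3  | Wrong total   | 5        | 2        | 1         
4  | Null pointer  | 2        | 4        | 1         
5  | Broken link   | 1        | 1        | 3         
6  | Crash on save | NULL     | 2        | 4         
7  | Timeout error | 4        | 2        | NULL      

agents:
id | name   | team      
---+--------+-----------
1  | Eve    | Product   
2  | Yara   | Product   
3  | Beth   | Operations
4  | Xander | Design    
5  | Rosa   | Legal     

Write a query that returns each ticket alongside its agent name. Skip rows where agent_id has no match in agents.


INNER JOIN keeps only tickets rows whose agent_id matches an id in agents. Walk through each ticket:
  - ticket 1 (Memory leak): agent_id=3 -> matches Beth
  - ticket 2 (Bad redirect): agent_id=2 -> matches Yara
  - ticket 3 (Wrong total): agent_id=5 -> matches Rosa
  - ticket 4 (Null pointer): agent_id=2 -> matches Yara
  - ticket 5 (Broken link): agent_id=1 -> matches Eve
  - ticket 6 (Crash on save): agent_id=NULL, no match -> dropped
  - ticket 7 (Timeout error): agent_id=4 -> matches Xander
So 1 of 7 rows is dropped.

SQL:
SELECT a.title, b.name AS agent
FROM tickets a
INNER JOIN agents b ON a.agent_id = b.id

Result:
title         | agent 
--------------+-------
Memory leak   | Beth  
Bad redirect  | Yara  
Wrong total   | Rosa  
Null pointer  | Yara  
Broken link   | Eve   
Timeout error | Xander


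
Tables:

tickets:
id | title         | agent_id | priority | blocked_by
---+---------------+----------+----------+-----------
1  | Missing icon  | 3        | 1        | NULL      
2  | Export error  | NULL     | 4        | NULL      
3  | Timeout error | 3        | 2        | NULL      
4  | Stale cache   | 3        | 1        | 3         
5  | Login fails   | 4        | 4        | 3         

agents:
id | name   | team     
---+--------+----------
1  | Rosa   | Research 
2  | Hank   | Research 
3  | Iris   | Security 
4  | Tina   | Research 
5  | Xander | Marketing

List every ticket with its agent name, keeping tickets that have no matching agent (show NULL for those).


LEFT JOIN keeps every row from tickets (the left table); where agent_id has no match in agents, the agent columns become NULL. Walk through each ticket:
  - ticket 1 (Missing icon): agent_id=3 -> matches Iris
  - ticket 2 (Export error): agent_id=NULL, no match -> kept with NULL
  - ticket 3 (Timeout error): agent_id=3 -> matches Iris
  - ticket 4 (Stale cache): agent_id=3 -> matches Iris
  - ticket 5 (Login fails): agent_id=4 -> matches Tina
All 5 rows appear; 1 has NULL agent.

SQL:
SELECT a.title, b.name AS agent
FROM tickets a
LEFT JOIN agents b ON a.agent_id = b.id

Result:
title         | agent
--------------+------
Missing icon  | Iris 
Export error  | NULL 
Timeout error | Iris 
Stale cache   | Iris 
Login fails   | Tina 


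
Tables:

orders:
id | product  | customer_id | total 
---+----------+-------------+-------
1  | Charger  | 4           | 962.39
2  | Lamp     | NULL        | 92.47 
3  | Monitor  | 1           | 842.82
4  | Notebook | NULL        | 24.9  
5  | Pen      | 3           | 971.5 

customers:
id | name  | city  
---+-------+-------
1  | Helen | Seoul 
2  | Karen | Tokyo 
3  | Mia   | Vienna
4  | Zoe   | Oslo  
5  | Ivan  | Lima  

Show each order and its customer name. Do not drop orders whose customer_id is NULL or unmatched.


LEFT JOIN keeps every row from orders (the left table); where customer_id has no match in customers, the customer columns become NULL. Walk through each order:
  - order 1 (Charger): customer_id=4 -> matches Zoe
  - order 2 (Lamp): customer_id=NULL, no match -> kept with NULL
  - order 3 (Monitor): customer_id=1 -> matches Helen
  - order 4 (Notebook): customer_id=NULL, no match -> kept with NULL
  - order 5 (Pen): customer_id=3 -> matches Mia
All 5 rows appear; 2 have NULL customer.

SQL:
SELECT a.product, b.name AS customer
FROM orders a
LEFT JOIN customers b ON a.customer_id = b.id

Result:
product  | customer
---------+---------
Charger  | Zoe     
Lamp     | NULL    
Monitor  | Helen   
Notebook | NULL    
Pen      | Mia     
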